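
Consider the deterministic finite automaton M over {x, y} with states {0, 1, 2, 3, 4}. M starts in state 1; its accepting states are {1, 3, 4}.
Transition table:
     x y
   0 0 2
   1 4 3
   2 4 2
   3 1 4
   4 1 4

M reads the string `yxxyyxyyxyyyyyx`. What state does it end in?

1

1 --y--> 3
3 --x--> 1
1 --x--> 4
4 --y--> 4
4 --y--> 4
4 --x--> 1
1 --y--> 3
3 --y--> 4
4 --x--> 1
1 --y--> 3
3 --y--> 4
4 --y--> 4
4 --y--> 4
4 --y--> 4
4 --x--> 1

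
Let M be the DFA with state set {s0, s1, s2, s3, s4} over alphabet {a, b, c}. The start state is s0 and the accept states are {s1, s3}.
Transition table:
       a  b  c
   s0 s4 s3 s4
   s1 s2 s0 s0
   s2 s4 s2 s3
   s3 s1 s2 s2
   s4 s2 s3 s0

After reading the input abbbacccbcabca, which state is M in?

s0 --a--> s4
s4 --b--> s3
s3 --b--> s2
s2 --b--> s2
s2 --a--> s4
s4 --c--> s0
s0 --c--> s4
s4 --c--> s0
s0 --b--> s3
s3 --c--> s2
s2 --a--> s4
s4 --b--> s3
s3 --c--> s2
s2 --a--> s4

s4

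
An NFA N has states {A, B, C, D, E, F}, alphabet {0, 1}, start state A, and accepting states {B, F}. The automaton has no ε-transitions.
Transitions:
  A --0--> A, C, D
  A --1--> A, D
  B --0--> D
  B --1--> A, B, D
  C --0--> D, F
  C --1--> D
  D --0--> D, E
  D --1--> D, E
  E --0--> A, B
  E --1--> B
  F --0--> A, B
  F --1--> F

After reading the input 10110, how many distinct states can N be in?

Start: {A}
read 1: {A, D}
read 0: {A, C, D, E}
read 1: {A, B, D, E}
read 1: {A, B, D, E}
read 0: {A, B, C, D, E}
Final reachable set {A, B, C, D, E} has 5 states.

5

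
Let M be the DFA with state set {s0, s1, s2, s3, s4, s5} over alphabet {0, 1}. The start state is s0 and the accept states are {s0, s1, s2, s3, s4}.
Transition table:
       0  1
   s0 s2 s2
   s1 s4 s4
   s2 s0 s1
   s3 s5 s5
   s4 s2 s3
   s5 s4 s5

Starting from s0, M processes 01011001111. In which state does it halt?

s5

s0 --0--> s2
s2 --1--> s1
s1 --0--> s4
s4 --1--> s3
s3 --1--> s5
s5 --0--> s4
s4 --0--> s2
s2 --1--> s1
s1 --1--> s4
s4 --1--> s3
s3 --1--> s5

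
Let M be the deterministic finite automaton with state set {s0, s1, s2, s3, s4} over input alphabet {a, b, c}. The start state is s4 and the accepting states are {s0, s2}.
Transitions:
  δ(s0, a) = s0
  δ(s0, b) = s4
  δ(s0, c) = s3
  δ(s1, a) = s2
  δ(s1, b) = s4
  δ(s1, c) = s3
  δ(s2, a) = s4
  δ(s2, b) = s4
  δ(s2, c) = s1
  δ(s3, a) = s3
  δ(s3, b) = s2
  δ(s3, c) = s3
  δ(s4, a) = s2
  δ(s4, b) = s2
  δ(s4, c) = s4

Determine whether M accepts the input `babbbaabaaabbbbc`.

s4 --b--> s2
s2 --a--> s4
s4 --b--> s2
s2 --b--> s4
s4 --b--> s2
s2 --a--> s4
s4 --a--> s2
s2 --b--> s4
s4 --a--> s2
s2 --a--> s4
s4 --a--> s2
s2 --b--> s4
s4 --b--> s2
s2 --b--> s4
s4 --b--> s2
s2 --c--> s1
End in state s1, which is not an accepting state.

rejected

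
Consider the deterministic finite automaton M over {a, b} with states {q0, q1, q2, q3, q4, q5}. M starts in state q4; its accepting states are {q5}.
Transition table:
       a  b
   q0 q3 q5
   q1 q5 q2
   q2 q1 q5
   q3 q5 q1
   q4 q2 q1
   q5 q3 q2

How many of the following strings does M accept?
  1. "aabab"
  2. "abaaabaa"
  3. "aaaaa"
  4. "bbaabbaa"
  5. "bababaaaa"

3

"aabab": rejected
"abaaabaa": rejected
"aaaaa": accepted
"bbaabbaa": accepted
"bababaaaa": accepted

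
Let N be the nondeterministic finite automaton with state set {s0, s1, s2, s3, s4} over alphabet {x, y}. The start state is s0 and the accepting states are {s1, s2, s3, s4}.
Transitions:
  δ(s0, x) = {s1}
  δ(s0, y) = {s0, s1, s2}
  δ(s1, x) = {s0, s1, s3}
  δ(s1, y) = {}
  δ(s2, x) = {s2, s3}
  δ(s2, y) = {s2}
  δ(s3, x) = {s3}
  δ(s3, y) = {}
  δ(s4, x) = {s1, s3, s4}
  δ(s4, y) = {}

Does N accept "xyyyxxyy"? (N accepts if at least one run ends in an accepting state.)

rejected

Start: {s0}
read x: {s1}
read y: {}
The reachable set is empty and stays empty for the remaining 6 symbols.
Reachable ∩ accepting = {} — empty.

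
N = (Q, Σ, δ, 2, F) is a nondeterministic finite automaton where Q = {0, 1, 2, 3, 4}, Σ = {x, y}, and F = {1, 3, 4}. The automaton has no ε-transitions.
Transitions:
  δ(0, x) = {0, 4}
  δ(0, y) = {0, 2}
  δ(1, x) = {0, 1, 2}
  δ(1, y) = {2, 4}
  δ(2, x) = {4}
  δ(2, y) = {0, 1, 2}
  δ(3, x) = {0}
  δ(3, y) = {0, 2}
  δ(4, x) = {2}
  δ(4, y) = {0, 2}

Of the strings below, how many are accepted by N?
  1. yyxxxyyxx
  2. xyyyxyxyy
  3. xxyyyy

yyxxxyyxx: accepted
xyyyxyxyy: accepted
xxyyyy: accepted

3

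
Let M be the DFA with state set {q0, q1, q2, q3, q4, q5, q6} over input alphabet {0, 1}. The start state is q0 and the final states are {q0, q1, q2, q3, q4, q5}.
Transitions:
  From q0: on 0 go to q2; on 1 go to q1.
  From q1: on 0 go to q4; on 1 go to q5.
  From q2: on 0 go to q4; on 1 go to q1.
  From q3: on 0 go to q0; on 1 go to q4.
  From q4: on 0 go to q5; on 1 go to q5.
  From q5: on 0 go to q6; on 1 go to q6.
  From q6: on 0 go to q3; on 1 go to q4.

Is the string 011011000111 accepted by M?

q0 --0--> q2
q2 --1--> q1
q1 --1--> q5
q5 --0--> q6
q6 --1--> q4
q4 --1--> q5
q5 --0--> q6
q6 --0--> q3
q3 --0--> q0
q0 --1--> q1
q1 --1--> q5
q5 --1--> q6
End in state q6, which is not an accepting state.

rejected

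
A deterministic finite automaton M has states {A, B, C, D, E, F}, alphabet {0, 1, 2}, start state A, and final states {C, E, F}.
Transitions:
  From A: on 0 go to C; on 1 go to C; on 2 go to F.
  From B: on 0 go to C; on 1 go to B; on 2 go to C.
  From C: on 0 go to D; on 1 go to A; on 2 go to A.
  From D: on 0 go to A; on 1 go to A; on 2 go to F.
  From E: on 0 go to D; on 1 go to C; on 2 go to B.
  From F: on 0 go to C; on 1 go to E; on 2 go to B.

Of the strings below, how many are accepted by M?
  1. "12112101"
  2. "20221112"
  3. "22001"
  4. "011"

"12112101": rejected
"20221112": accepted
"22001": rejected
"011": accepted

2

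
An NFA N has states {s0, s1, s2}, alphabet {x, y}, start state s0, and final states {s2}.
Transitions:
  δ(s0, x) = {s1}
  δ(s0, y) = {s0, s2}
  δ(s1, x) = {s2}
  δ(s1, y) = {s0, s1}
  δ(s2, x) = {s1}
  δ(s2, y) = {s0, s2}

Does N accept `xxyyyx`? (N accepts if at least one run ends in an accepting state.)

rejected

Start: {s0}
read x: {s1}
read x: {s2}
read y: {s0, s2}
read y: {s0, s2}
read y: {s0, s2}
read x: {s1}
Reachable ∩ accepting = {} — empty.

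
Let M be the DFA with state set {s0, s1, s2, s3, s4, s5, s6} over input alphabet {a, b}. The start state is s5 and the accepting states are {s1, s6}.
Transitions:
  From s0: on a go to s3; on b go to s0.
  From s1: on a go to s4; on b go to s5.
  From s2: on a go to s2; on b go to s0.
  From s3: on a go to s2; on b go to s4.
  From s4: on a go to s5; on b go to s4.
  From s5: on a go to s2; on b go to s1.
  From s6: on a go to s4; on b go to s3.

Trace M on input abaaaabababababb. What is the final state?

s5 --a--> s2
s2 --b--> s0
s0 --a--> s3
s3 --a--> s2
s2 --a--> s2
s2 --a--> s2
s2 --b--> s0
s0 --a--> s3
s3 --b--> s4
s4 --a--> s5
s5 --b--> s1
s1 --a--> s4
s4 --b--> s4
s4 --a--> s5
s5 --b--> s1
s1 --b--> s5

s5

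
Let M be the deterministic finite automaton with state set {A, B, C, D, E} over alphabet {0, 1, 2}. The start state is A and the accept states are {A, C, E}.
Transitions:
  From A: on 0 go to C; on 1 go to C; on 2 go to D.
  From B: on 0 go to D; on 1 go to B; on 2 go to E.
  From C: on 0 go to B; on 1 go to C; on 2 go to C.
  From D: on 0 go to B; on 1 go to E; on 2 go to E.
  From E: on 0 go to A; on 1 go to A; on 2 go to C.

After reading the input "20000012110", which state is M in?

A --2--> D
D --0--> B
B --0--> D
D --0--> B
B --0--> D
D --0--> B
B --1--> B
B --2--> E
E --1--> A
A --1--> C
C --0--> B

B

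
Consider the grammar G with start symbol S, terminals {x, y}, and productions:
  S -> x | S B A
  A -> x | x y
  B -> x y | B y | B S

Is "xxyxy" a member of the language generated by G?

yes

S ⇒ SBA ⇒ xBA ⇒ xxyA ⇒ xxyxy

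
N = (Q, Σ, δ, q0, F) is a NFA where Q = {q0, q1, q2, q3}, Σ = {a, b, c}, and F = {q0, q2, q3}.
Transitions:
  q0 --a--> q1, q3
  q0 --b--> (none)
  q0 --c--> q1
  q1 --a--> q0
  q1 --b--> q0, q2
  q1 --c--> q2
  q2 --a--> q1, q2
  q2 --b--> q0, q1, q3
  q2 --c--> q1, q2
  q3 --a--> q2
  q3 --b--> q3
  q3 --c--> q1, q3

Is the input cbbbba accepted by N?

accepted

Start: {q0}
read c: {q1}
read b: {q0, q2}
read b: {q0, q1, q3}
read b: {q0, q2, q3}
read b: {q0, q1, q3}
read a: {q0, q1, q2, q3}
Reachable ∩ accepting = {q0, q2, q3} — nonempty.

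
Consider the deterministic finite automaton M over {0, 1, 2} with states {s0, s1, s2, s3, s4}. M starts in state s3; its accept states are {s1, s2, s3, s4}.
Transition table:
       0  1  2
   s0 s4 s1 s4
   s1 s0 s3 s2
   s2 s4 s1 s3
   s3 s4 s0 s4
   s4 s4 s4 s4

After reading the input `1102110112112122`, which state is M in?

s4

s3 --1--> s0
s0 --1--> s1
s1 --0--> s0
s0 --2--> s4
s4 --1--> s4
s4 --1--> s4
s4 --0--> s4
s4 --1--> s4
s4 --1--> s4
s4 --2--> s4
s4 --1--> s4
s4 --1--> s4
s4 --2--> s4
s4 --1--> s4
s4 --2--> s4
s4 --2--> s4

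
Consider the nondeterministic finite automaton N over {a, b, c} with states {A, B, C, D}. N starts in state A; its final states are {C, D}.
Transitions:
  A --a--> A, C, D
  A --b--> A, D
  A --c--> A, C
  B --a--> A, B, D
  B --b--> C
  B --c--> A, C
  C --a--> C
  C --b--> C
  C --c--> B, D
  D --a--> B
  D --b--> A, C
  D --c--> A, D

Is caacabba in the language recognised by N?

Start: {A}
read c: {A, C}
read a: {A, C, D}
read a: {A, B, C, D}
read c: {A, B, C, D}
read a: {A, B, C, D}
read b: {A, C, D}
read b: {A, C, D}
read a: {A, B, C, D}
Reachable ∩ accepting = {C, D} — nonempty.

accepted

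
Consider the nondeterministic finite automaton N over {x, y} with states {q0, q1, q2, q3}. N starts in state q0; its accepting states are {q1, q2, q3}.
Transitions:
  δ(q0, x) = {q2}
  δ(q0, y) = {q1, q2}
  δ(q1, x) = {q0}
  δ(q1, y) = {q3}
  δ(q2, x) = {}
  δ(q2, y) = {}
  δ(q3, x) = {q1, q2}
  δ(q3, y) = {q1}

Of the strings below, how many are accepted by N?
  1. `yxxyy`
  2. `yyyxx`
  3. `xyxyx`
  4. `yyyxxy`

1

`yxxyy`: rejected
`yyyxx`: accepted
`xyxyx`: rejected
`yyyxxy`: rejected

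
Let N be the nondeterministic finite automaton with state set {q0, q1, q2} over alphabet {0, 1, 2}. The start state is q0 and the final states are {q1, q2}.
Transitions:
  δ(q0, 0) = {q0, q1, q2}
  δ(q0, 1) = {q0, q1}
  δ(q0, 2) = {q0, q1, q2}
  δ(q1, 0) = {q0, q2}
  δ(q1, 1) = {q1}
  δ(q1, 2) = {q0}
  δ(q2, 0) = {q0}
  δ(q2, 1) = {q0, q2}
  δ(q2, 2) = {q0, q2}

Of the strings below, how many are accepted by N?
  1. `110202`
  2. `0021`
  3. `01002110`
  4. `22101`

`110202`: accepted
`0021`: accepted
`01002110`: accepted
`22101`: accepted

4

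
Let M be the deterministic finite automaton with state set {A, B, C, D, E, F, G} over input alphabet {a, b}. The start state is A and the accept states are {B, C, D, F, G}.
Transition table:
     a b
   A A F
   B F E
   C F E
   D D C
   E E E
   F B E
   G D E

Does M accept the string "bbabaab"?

rejected

A --b--> F
F --b--> E
E --a--> E
E --b--> E
E --a--> E
E --a--> E
E --b--> E
End in state E, which is not an accepting state.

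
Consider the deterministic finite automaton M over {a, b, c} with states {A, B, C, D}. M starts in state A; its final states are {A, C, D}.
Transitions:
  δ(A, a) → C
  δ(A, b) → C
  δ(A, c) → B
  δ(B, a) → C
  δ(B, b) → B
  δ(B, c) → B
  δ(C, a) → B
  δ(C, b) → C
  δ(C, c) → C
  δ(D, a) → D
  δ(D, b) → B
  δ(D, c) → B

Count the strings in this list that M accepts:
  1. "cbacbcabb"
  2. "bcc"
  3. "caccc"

"cbacbcabb": rejected
"bcc": accepted
"caccc": accepted

2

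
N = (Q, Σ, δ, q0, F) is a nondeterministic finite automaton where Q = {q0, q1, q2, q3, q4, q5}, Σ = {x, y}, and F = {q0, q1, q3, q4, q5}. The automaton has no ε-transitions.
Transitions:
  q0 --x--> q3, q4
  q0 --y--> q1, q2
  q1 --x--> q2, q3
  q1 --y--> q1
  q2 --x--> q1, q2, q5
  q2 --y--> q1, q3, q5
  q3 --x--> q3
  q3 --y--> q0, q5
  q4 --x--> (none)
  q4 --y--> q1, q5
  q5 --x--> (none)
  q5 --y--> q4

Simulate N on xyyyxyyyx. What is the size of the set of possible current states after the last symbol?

4

Start: {q0}
read x: {q3, q4}
read y: {q0, q1, q5}
read y: {q1, q2, q4}
read y: {q1, q3, q5}
read x: {q2, q3}
read y: {q0, q1, q3, q5}
read y: {q0, q1, q2, q4, q5}
read y: {q1, q2, q3, q4, q5}
read x: {q1, q2, q3, q5}
Final reachable set {q1, q2, q3, q5} has 4 states.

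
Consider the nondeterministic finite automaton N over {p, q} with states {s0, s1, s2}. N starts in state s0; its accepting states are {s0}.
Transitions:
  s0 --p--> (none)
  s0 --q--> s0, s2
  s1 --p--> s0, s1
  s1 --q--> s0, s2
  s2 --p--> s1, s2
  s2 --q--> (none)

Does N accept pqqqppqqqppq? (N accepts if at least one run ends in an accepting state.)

rejected

Start: {s0}
read p: {}
The reachable set is empty and stays empty for the remaining 11 symbols.
Reachable ∩ accepting = {} — empty.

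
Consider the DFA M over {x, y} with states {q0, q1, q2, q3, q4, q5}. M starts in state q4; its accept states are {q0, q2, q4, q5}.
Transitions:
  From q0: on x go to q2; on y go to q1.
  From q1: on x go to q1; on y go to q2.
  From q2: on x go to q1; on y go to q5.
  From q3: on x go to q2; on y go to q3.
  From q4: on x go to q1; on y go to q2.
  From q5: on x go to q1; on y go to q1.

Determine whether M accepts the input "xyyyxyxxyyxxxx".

rejected

q4 --x--> q1
q1 --y--> q2
q2 --y--> q5
q5 --y--> q1
q1 --x--> q1
q1 --y--> q2
q2 --x--> q1
q1 --x--> q1
q1 --y--> q2
q2 --y--> q5
q5 --x--> q1
q1 --x--> q1
q1 --x--> q1
q1 --x--> q1
End in state q1, which is not an accepting state.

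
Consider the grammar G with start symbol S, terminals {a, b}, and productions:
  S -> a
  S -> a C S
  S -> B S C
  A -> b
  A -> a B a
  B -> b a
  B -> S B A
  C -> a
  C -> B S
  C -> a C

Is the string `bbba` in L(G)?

no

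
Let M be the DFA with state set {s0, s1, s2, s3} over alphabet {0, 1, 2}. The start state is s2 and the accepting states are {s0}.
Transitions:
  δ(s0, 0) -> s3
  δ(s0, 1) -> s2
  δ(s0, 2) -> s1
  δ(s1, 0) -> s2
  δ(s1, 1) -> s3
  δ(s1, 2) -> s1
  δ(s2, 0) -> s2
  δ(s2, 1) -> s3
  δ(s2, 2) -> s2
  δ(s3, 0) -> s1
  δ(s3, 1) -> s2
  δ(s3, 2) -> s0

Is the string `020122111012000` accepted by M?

rejected

s2 --0--> s2
s2 --2--> s2
s2 --0--> s2
s2 --1--> s3
s3 --2--> s0
s0 --2--> s1
s1 --1--> s3
s3 --1--> s2
s2 --1--> s3
s3 --0--> s1
s1 --1--> s3
s3 --2--> s0
s0 --0--> s3
s3 --0--> s1
s1 --0--> s2
End in state s2, which is not an accepting state.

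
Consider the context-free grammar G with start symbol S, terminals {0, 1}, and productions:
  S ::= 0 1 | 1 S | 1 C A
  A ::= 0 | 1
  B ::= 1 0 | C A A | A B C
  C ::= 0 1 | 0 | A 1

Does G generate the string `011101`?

no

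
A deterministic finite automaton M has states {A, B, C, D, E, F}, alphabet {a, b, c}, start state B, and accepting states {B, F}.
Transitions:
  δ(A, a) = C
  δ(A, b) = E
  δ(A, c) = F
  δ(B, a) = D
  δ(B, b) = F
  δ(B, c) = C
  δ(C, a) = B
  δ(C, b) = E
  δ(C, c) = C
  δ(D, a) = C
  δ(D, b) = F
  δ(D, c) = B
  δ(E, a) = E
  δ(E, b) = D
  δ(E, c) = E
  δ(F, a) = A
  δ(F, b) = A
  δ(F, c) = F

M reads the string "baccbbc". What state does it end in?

B --b--> F
F --a--> A
A --c--> F
F --c--> F
F --b--> A
A --b--> E
E --c--> E

E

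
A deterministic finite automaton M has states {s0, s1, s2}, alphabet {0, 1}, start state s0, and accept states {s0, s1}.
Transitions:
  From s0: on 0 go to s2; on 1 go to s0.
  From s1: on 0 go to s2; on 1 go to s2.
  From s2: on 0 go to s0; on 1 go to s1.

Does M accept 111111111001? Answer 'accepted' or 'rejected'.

s0 --1--> s0
s0 --1--> s0
s0 --1--> s0
s0 --1--> s0
s0 --1--> s0
s0 --1--> s0
s0 --1--> s0
s0 --1--> s0
s0 --1--> s0
s0 --0--> s2
s2 --0--> s0
s0 --1--> s0
End in state s0, which is an accepting state.

accepted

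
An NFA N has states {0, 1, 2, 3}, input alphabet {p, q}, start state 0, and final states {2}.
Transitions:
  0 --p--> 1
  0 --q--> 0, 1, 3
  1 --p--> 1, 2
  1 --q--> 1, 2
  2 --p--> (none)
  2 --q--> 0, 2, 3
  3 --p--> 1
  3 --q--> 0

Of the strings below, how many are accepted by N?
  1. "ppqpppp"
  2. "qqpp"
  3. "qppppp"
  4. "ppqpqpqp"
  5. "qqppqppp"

"ppqpppp": accepted
"qqpp": accepted
"qppppp": accepted
"ppqpqpqp": accepted
"qqppqppp": accepted

5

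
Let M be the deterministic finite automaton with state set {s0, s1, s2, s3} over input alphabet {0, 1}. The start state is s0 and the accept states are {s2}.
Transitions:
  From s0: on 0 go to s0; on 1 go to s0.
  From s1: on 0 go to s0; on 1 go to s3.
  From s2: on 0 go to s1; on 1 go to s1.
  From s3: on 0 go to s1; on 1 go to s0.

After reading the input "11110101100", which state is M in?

s0 --1--> s0
s0 --1--> s0
s0 --1--> s0
s0 --1--> s0
s0 --0--> s0
s0 --1--> s0
s0 --0--> s0
s0 --1--> s0
s0 --1--> s0
s0 --0--> s0
s0 --0--> s0

s0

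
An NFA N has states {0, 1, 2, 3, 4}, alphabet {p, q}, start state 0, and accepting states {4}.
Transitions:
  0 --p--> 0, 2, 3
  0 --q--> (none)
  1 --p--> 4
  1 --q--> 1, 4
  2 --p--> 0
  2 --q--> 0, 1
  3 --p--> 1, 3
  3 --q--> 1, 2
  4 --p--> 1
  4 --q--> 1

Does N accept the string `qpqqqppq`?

Start: {0}
read q: {}
The reachable set is empty and stays empty for the remaining 7 symbols.
Reachable ∩ accepting = {} — empty.

rejected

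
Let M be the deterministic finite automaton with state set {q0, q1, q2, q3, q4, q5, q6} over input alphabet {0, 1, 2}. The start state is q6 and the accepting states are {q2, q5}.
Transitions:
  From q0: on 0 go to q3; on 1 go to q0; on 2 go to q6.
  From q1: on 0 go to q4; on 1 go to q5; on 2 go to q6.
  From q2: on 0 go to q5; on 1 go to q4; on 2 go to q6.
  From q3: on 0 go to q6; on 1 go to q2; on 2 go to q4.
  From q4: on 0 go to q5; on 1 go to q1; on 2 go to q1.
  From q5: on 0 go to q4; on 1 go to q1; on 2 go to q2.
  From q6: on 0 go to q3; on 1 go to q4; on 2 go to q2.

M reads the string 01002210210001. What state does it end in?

q1

q6 --0--> q3
q3 --1--> q2
q2 --0--> q5
q5 --0--> q4
q4 --2--> q1
q1 --2--> q6
q6 --1--> q4
q4 --0--> q5
q5 --2--> q2
q2 --1--> q4
q4 --0--> q5
q5 --0--> q4
q4 --0--> q5
q5 --1--> q1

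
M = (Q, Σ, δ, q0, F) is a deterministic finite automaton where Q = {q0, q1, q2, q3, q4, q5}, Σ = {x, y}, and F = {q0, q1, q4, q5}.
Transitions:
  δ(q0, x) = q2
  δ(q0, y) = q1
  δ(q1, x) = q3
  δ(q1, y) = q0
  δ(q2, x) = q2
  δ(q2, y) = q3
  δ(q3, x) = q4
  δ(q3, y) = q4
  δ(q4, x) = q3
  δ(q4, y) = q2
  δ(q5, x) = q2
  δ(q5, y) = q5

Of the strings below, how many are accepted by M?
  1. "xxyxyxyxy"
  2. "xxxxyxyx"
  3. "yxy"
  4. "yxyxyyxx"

"xxyxyxyxy": rejected
"xxxxyxyx": rejected
"yxy": accepted
"yxyxyyxx": rejected

1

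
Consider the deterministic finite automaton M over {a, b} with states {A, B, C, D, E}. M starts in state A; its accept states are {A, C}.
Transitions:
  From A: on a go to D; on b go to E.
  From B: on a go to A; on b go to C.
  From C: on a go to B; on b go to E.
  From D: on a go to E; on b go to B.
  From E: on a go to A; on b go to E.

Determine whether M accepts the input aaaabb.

A --a--> D
D --a--> E
E --a--> A
A --a--> D
D --b--> B
B --b--> C
End in state C, which is an accepting state.

accepted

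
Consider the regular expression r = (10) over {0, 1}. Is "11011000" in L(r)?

No split of 11011000 into u·v has 1 matching u and 0 matching v.

no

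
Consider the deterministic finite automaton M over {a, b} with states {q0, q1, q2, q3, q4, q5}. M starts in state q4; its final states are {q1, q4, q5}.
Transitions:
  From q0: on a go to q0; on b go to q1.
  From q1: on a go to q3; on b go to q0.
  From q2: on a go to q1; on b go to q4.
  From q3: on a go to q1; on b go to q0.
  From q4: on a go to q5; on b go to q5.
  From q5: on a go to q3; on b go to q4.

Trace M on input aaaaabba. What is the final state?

q4 --a--> q5
q5 --a--> q3
q3 --a--> q1
q1 --a--> q3
q3 --a--> q1
q1 --b--> q0
q0 --b--> q1
q1 --a--> q3

q3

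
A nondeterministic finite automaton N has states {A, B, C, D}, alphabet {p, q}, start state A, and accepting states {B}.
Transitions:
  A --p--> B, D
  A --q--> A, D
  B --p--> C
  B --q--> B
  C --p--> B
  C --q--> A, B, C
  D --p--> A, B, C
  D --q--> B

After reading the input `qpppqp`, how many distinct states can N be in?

Start: {A}
read q: {A, D}
read p: {A, B, C, D}
read p: {A, B, C, D}
read p: {A, B, C, D}
read q: {A, B, C, D}
read p: {A, B, C, D}
Final reachable set {A, B, C, D} has 4 states.

4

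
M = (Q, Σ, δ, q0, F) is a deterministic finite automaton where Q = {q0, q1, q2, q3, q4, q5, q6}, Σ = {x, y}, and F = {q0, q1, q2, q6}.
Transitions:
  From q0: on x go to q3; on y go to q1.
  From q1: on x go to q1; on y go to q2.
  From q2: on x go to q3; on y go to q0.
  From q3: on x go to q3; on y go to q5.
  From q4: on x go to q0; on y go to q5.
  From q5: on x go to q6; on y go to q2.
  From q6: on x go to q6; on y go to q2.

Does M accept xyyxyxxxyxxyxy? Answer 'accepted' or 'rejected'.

q0 --x--> q3
q3 --y--> q5
q5 --y--> q2
q2 --x--> q3
q3 --y--> q5
q5 --x--> q6
q6 --x--> q6
q6 --x--> q6
q6 --y--> q2
q2 --x--> q3
q3 --x--> q3
q3 --y--> q5
q5 --x--> q6
q6 --y--> q2
End in state q2, which is an accepting state.

accepted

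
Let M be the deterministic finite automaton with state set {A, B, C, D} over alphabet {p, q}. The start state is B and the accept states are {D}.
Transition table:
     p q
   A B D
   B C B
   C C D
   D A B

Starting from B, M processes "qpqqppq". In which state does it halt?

D

B --q--> B
B --p--> C
C --q--> D
D --q--> B
B --p--> C
C --p--> C
C --q--> D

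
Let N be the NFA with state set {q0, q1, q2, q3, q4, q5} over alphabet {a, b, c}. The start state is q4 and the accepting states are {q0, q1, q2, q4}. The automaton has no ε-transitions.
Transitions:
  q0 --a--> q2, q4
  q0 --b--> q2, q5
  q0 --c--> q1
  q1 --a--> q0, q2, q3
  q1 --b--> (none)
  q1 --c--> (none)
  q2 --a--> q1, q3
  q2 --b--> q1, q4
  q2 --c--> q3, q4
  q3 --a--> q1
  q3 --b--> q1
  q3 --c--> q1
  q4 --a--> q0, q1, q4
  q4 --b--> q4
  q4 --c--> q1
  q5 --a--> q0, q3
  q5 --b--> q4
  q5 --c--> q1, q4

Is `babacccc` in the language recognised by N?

Start: {q4}
read b: {q4}
read a: {q0, q1, q4}
read b: {q2, q4, q5}
read a: {q0, q1, q3, q4}
read c: {q1}
read c: {}
The reachable set is empty and stays empty for the remaining 2 symbols.
Reachable ∩ accepting = {} — empty.

rejected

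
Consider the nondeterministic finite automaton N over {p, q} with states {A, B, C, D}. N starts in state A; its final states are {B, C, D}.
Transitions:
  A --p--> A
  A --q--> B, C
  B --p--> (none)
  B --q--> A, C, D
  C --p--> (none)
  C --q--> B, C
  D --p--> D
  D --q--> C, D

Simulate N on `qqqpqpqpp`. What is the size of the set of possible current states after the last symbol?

1

Start: {A}
read q: {B, C}
read q: {A, B, C, D}
read q: {A, B, C, D}
read p: {A, D}
read q: {B, C, D}
read p: {D}
read q: {C, D}
read p: {D}
read p: {D}
Final reachable set {D} has 1 state.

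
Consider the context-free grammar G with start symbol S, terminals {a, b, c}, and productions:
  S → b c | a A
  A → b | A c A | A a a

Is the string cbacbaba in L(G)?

no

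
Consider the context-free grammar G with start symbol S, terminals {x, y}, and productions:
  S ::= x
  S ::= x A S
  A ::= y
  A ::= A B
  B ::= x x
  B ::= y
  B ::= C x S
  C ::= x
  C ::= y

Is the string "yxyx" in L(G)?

no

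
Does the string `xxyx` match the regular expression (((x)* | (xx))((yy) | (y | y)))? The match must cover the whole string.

No split of xxyx into u·v has ((x)*|(xx)) matching u and ((yy)|(y|y)) matching v.

no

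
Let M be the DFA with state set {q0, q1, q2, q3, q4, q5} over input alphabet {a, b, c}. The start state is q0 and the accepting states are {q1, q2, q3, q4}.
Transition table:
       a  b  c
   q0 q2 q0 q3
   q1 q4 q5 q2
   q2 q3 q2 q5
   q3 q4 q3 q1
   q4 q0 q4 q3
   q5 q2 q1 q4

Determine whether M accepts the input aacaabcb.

accepted

q0 --a--> q2
q2 --a--> q3
q3 --c--> q1
q1 --a--> q4
q4 --a--> q0
q0 --b--> q0
q0 --c--> q3
q3 --b--> q3
End in state q3, which is an accepting state.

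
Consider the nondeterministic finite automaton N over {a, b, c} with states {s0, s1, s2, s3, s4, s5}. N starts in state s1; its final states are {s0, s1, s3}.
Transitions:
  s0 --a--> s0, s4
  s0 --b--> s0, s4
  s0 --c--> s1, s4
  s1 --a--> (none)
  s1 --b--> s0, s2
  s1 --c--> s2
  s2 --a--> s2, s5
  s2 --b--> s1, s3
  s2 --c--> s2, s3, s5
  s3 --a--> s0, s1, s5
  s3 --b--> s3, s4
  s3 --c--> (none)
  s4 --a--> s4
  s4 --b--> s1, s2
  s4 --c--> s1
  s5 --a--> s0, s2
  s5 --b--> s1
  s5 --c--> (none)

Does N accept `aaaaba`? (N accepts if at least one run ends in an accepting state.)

Start: {s1}
read a: {}
The reachable set is empty and stays empty for the remaining 5 symbols.
Reachable ∩ accepting = {} — empty.

rejected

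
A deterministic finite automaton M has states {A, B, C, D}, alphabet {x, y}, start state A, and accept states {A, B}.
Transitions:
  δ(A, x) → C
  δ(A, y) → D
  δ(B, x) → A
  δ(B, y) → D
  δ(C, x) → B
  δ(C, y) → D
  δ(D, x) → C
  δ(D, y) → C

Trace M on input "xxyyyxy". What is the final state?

A --x--> C
C --x--> B
B --y--> D
D --y--> C
C --y--> D
D --x--> C
C --y--> D

D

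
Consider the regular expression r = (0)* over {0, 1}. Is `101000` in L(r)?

101000 cannot be split into zero or more pieces each matching 0.

no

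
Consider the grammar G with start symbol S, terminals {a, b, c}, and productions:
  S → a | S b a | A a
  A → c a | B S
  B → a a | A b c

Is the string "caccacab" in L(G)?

no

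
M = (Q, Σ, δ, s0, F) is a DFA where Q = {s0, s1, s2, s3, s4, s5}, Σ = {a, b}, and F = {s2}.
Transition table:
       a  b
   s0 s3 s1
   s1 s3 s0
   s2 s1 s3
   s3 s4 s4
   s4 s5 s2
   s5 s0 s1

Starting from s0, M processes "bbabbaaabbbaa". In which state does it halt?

s0

s0 --b--> s1
s1 --b--> s0
s0 --a--> s3
s3 --b--> s4
s4 --b--> s2
s2 --a--> s1
s1 --a--> s3
s3 --a--> s4
s4 --b--> s2
s2 --b--> s3
s3 --b--> s4
s4 --a--> s5
s5 --a--> s0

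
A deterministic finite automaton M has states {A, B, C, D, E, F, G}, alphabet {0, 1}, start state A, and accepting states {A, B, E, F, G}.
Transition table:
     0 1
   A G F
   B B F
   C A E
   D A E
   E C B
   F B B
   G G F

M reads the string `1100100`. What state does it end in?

B

A --1--> F
F --1--> B
B --0--> B
B --0--> B
B --1--> F
F --0--> B
B --0--> B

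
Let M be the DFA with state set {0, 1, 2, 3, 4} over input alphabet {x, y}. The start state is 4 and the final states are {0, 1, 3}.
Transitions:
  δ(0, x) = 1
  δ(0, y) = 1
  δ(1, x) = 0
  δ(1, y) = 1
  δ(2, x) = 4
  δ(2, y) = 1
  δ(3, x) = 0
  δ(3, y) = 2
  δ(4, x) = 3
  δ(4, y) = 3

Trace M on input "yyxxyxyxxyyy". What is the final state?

1

4 --y--> 3
3 --y--> 2
2 --x--> 4
4 --x--> 3
3 --y--> 2
2 --x--> 4
4 --y--> 3
3 --x--> 0
0 --x--> 1
1 --y--> 1
1 --y--> 1
1 --y--> 1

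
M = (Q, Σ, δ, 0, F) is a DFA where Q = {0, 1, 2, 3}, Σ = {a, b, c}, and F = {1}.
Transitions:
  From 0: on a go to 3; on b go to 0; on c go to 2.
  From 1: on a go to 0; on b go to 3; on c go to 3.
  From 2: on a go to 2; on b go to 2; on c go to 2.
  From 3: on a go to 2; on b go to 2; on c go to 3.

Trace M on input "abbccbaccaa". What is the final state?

2

0 --a--> 3
3 --b--> 2
2 --b--> 2
2 --c--> 2
2 --c--> 2
2 --b--> 2
2 --a--> 2
2 --c--> 2
2 --c--> 2
2 --a--> 2
2 --a--> 2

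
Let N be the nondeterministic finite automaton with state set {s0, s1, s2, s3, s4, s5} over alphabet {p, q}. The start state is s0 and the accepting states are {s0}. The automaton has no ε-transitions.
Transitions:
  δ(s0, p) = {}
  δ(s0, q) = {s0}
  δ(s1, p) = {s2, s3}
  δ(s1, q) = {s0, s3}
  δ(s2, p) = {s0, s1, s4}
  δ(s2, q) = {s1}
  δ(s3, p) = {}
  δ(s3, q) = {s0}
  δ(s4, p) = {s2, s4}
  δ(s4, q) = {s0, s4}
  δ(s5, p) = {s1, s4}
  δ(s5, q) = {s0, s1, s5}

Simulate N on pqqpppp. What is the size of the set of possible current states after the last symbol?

Start: {s0}
read p: {}
The reachable set is empty and stays empty for the remaining 6 symbols.
Final reachable set {} has 0 states.

0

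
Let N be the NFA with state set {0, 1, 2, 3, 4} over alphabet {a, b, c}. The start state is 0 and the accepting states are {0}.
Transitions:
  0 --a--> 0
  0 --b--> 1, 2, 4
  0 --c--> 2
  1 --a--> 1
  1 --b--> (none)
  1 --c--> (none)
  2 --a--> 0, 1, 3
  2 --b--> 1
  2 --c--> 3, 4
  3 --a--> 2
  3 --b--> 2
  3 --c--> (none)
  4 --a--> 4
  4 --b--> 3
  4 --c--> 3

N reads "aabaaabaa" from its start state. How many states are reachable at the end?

5

Start: {0}
read a: {0}
read a: {0}
read b: {1, 2, 4}
read a: {0, 1, 3, 4}
read a: {0, 1, 2, 4}
read a: {0, 1, 3, 4}
read b: {1, 2, 3, 4}
read a: {0, 1, 2, 3, 4}
read a: {0, 1, 2, 3, 4}
Final reachable set {0, 1, 2, 3, 4} has 5 states.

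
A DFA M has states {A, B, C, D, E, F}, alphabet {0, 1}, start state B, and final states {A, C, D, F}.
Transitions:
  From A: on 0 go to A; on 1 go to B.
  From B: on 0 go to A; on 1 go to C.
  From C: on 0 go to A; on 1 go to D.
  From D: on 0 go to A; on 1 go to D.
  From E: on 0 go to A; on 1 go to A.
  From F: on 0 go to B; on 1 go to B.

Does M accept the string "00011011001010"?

B --0--> A
A --0--> A
A --0--> A
A --1--> B
B --1--> C
C --0--> A
A --1--> B
B --1--> C
C --0--> A
A --0--> A
A --1--> B
B --0--> A
A --1--> B
B --0--> A
End in state A, which is an accepting state.

accepted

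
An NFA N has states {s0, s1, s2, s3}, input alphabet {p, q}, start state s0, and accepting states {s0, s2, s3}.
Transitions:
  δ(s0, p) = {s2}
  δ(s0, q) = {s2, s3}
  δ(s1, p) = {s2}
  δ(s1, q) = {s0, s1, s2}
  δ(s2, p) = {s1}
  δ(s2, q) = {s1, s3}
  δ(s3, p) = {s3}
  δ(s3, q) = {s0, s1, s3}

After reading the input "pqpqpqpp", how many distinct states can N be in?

2

Start: {s0}
read p: {s2}
read q: {s1, s3}
read p: {s2, s3}
read q: {s0, s1, s3}
read p: {s2, s3}
read q: {s0, s1, s3}
read p: {s2, s3}
read p: {s1, s3}
Final reachable set {s1, s3} has 2 states.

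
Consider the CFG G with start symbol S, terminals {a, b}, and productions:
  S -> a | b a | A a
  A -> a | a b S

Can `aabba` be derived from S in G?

no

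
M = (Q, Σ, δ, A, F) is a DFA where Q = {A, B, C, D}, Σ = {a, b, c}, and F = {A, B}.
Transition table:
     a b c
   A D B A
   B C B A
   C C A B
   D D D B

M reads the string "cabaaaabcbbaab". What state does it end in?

A

A --c--> A
A --a--> D
D --b--> D
D --a--> D
D --a--> D
D --a--> D
D --a--> D
D --b--> D
D --c--> B
B --b--> B
B --b--> B
B --a--> C
C --a--> C
C --b--> A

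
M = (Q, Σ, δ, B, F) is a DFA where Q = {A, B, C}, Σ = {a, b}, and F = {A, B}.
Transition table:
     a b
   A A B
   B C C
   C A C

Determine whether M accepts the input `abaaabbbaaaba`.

rejected

B --a--> C
C --b--> C
C --a--> A
A --a--> A
A --a--> A
A --b--> B
B --b--> C
C --b--> C
C --a--> A
A --a--> A
A --a--> A
A --b--> B
B --a--> C
End in state C, which is not an accepting state.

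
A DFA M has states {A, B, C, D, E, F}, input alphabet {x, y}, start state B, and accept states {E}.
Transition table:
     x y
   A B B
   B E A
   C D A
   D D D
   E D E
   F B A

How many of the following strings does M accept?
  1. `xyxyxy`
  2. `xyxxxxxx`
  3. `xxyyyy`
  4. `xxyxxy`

0

`xyxyxy`: rejected
`xyxxxxxx`: rejected
`xxyyyy`: rejected
`xxyxxy`: rejected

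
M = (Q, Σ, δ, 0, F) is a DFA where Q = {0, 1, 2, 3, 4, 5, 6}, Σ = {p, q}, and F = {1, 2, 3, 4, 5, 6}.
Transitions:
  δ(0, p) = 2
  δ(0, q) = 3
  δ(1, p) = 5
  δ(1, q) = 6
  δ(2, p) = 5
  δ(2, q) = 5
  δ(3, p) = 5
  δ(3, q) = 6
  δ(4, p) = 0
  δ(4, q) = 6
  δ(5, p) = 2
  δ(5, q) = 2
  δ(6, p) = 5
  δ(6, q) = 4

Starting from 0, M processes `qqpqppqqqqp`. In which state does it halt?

5

0 --q--> 3
3 --q--> 6
6 --p--> 5
5 --q--> 2
2 --p--> 5
5 --p--> 2
2 --q--> 5
5 --q--> 2
2 --q--> 5
5 --q--> 2
2 --p--> 5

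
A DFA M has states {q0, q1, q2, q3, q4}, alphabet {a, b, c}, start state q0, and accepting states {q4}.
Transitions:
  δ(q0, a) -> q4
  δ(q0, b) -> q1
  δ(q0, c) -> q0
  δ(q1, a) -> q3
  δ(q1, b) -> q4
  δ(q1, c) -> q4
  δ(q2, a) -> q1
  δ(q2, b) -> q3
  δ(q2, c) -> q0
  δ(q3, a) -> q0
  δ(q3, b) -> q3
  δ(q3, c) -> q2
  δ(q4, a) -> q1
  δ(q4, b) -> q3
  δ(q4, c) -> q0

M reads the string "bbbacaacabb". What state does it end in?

q0 --b--> q1
q1 --b--> q4
q4 --b--> q3
q3 --a--> q0
q0 --c--> q0
q0 --a--> q4
q4 --a--> q1
q1 --c--> q4
q4 --a--> q1
q1 --b--> q4
q4 --b--> q3

q3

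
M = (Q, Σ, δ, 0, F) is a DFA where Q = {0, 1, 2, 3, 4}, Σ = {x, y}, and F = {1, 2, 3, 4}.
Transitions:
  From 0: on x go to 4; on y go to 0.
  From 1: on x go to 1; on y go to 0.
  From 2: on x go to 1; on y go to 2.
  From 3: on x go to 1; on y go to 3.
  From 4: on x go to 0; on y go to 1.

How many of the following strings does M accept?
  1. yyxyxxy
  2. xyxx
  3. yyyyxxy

yyxyxxy: rejected
xyxx: accepted
yyyyxxy: rejected

1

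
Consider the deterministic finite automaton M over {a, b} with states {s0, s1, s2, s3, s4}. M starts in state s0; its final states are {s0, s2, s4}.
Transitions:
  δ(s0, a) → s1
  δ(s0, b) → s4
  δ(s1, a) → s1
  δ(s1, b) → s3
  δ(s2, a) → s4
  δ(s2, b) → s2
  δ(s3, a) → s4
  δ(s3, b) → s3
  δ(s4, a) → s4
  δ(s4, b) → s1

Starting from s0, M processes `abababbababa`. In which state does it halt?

s0 --a--> s1
s1 --b--> s3
s3 --a--> s4
s4 --b--> s1
s1 --a--> s1
s1 --b--> s3
s3 --b--> s3
s3 --a--> s4
s4 --b--> s1
s1 --a--> s1
s1 --b--> s3
s3 --a--> s4

s4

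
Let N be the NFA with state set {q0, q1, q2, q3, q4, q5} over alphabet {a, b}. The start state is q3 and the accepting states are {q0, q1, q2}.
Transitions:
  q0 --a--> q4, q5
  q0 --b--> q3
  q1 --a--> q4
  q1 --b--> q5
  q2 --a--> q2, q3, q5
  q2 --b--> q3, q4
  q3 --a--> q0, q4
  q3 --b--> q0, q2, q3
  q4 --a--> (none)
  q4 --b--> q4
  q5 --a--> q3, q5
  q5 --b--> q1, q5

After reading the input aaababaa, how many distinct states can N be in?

Start: {q3}
read a: {q0, q4}
read a: {q4, q5}
read a: {q3, q5}
read b: {q0, q1, q2, q3, q5}
read a: {q0, q2, q3, q4, q5}
read b: {q0, q1, q2, q3, q4, q5}
read a: {q0, q2, q3, q4, q5}
read a: {q0, q2, q3, q4, q5}
Final reachable set {q0, q2, q3, q4, q5} has 5 states.

5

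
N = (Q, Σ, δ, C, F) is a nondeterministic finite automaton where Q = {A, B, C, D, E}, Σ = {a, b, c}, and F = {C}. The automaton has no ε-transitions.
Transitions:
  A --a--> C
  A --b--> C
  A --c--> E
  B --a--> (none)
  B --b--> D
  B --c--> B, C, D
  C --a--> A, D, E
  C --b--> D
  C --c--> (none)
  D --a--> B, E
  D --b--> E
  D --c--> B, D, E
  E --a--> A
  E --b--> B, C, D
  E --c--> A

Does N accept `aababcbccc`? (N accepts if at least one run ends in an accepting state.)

accepted

Start: {C}
read a: {A, D, E}
read a: {A, B, C, E}
read b: {B, C, D}
read a: {A, B, D, E}
read b: {B, C, D, E}
read c: {A, B, C, D, E}
read b: {B, C, D, E}
read c: {A, B, C, D, E}
read c: {A, B, C, D, E}
read c: {A, B, C, D, E}
Reachable ∩ accepting = {C} — nonempty.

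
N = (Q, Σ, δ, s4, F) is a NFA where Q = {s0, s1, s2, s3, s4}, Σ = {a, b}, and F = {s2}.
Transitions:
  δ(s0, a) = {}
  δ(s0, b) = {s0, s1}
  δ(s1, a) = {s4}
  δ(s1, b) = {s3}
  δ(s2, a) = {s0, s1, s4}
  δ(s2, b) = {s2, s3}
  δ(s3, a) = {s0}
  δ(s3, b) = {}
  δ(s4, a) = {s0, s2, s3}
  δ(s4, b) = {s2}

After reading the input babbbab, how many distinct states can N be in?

Start: {s4}
read b: {s2}
read a: {s0, s1, s4}
read b: {s0, s1, s2, s3}
read b: {s0, s1, s2, s3}
read b: {s0, s1, s2, s3}
read a: {s0, s1, s4}
read b: {s0, s1, s2, s3}
Final reachable set {s0, s1, s2, s3} has 4 states.

4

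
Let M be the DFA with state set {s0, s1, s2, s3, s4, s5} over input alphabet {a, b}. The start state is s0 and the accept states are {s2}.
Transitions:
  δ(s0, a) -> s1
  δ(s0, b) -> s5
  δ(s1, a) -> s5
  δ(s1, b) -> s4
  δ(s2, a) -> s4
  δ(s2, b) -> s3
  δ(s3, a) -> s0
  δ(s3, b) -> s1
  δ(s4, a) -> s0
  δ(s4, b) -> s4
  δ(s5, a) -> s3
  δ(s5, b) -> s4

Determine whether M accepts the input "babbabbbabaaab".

s0 --b--> s5
s5 --a--> s3
s3 --b--> s1
s1 --b--> s4
s4 --a--> s0
s0 --b--> s5
s5 --b--> s4
s4 --b--> s4
s4 --a--> s0
s0 --b--> s5
s5 --a--> s3
s3 --a--> s0
s0 --a--> s1
s1 --b--> s4
End in state s4, which is not an accepting state.

rejected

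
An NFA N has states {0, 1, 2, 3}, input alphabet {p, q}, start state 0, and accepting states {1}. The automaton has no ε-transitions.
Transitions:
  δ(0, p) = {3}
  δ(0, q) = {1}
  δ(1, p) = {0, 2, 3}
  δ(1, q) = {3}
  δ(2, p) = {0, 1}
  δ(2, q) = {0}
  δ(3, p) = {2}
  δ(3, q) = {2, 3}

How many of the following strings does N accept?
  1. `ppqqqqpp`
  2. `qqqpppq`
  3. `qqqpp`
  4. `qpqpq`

`ppqqqqpp`: accepted
`qqqpppq`: accepted
`qqqpp`: accepted
`qpqpq`: accepted

4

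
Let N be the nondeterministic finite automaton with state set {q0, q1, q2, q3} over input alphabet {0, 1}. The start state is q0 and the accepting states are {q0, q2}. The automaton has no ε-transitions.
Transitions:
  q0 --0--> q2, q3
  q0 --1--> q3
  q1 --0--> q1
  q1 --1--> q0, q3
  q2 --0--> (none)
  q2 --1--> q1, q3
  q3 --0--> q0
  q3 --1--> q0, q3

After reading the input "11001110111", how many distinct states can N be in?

2

Start: {q0}
read 1: {q3}
read 1: {q0, q3}
read 0: {q0, q2, q3}
read 0: {q0, q2, q3}
read 1: {q0, q1, q3}
read 1: {q0, q3}
read 1: {q0, q3}
read 0: {q0, q2, q3}
read 1: {q0, q1, q3}
read 1: {q0, q3}
read 1: {q0, q3}
Final reachable set {q0, q3} has 2 states.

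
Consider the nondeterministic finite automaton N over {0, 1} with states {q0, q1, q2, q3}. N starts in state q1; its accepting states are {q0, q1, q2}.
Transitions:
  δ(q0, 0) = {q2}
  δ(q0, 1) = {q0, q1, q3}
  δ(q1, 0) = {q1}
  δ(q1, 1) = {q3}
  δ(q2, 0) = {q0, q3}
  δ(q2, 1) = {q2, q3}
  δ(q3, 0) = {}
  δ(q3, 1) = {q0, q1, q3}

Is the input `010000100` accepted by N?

rejected

Start: {q1}
read 0: {q1}
read 1: {q3}
read 0: {}
The reachable set is empty and stays empty for the remaining 6 symbols.
Reachable ∩ accepting = {} — empty.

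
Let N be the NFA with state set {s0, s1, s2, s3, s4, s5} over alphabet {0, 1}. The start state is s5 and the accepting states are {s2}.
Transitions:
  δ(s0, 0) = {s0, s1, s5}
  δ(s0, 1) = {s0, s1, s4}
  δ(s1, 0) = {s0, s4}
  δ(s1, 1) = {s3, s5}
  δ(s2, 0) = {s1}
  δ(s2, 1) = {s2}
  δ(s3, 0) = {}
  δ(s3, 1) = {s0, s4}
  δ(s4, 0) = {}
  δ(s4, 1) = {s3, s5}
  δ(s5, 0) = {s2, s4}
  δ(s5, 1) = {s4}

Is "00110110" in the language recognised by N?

Start: {s5}
read 0: {s2, s4}
read 0: {s1}
read 1: {s3, s5}
read 1: {s0, s4}
read 0: {s0, s1, s5}
read 1: {s0, s1, s3, s4, s5}
read 1: {s0, s1, s3, s4, s5}
read 0: {s0, s1, s2, s4, s5}
Reachable ∩ accepting = {s2} — nonempty.

accepted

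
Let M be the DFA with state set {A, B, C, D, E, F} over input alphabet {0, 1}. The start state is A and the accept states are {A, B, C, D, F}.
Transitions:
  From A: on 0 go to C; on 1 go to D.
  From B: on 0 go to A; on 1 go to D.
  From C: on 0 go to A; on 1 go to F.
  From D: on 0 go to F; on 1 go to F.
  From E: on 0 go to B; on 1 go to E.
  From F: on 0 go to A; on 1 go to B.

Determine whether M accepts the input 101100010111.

A --1--> D
D --0--> F
F --1--> B
B --1--> D
D --0--> F
F --0--> A
A --0--> C
C --1--> F
F --0--> A
A --1--> D
D --1--> F
F --1--> B
End in state B, which is an accepting state.

accepted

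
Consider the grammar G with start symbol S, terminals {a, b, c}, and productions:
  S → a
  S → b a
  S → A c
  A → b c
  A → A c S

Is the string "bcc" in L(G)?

S ⇒ Ac ⇒ bcc

yes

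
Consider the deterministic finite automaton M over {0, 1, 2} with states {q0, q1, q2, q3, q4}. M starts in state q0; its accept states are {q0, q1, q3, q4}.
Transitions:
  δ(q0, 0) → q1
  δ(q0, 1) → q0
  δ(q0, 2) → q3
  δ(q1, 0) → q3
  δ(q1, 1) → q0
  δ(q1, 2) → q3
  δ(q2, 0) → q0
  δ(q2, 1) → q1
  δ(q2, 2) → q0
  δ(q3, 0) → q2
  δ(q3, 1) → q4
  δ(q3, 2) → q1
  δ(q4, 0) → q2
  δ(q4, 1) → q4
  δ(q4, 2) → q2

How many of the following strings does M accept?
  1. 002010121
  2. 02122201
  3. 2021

3

002010121: accepted
02122201: accepted
2021: accepted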